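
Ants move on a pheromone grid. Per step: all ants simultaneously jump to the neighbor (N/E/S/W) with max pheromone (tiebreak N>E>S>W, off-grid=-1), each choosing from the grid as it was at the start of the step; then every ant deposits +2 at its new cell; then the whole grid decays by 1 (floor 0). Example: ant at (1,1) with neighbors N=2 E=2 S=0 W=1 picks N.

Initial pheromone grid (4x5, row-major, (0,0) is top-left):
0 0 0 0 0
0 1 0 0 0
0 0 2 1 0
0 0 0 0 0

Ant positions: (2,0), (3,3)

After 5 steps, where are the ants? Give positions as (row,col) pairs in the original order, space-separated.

Step 1: ant0:(2,0)->N->(1,0) | ant1:(3,3)->N->(2,3)
  grid max=2 at (2,3)
Step 2: ant0:(1,0)->N->(0,0) | ant1:(2,3)->W->(2,2)
  grid max=2 at (2,2)
Step 3: ant0:(0,0)->E->(0,1) | ant1:(2,2)->E->(2,3)
  grid max=2 at (2,3)
Step 4: ant0:(0,1)->E->(0,2) | ant1:(2,3)->W->(2,2)
  grid max=2 at (2,2)
Step 5: ant0:(0,2)->E->(0,3) | ant1:(2,2)->E->(2,3)
  grid max=2 at (2,3)

(0,3) (2,3)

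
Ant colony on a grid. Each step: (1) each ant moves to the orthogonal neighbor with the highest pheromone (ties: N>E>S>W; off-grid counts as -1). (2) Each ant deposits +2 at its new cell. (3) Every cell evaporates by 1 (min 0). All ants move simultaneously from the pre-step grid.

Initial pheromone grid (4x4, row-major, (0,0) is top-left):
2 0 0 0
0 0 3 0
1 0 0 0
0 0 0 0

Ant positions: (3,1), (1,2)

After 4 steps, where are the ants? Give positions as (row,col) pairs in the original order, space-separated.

Step 1: ant0:(3,1)->N->(2,1) | ant1:(1,2)->N->(0,2)
  grid max=2 at (1,2)
Step 2: ant0:(2,1)->N->(1,1) | ant1:(0,2)->S->(1,2)
  grid max=3 at (1,2)
Step 3: ant0:(1,1)->E->(1,2) | ant1:(1,2)->W->(1,1)
  grid max=4 at (1,2)
Step 4: ant0:(1,2)->W->(1,1) | ant1:(1,1)->E->(1,2)
  grid max=5 at (1,2)

(1,1) (1,2)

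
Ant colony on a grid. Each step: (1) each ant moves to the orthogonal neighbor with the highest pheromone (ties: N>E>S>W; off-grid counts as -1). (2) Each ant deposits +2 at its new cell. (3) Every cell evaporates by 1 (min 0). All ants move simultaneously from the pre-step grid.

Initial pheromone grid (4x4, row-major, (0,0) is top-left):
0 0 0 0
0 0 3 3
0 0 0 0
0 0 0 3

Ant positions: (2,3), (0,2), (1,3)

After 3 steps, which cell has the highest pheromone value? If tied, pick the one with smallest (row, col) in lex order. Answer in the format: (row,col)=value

Answer: (1,2)=10

Derivation:
Step 1: ant0:(2,3)->N->(1,3) | ant1:(0,2)->S->(1,2) | ant2:(1,3)->W->(1,2)
  grid max=6 at (1,2)
Step 2: ant0:(1,3)->W->(1,2) | ant1:(1,2)->E->(1,3) | ant2:(1,2)->E->(1,3)
  grid max=7 at (1,2)
Step 3: ant0:(1,2)->E->(1,3) | ant1:(1,3)->W->(1,2) | ant2:(1,3)->W->(1,2)
  grid max=10 at (1,2)
Final grid:
  0 0 0 0
  0 0 10 8
  0 0 0 0
  0 0 0 0
Max pheromone 10 at (1,2)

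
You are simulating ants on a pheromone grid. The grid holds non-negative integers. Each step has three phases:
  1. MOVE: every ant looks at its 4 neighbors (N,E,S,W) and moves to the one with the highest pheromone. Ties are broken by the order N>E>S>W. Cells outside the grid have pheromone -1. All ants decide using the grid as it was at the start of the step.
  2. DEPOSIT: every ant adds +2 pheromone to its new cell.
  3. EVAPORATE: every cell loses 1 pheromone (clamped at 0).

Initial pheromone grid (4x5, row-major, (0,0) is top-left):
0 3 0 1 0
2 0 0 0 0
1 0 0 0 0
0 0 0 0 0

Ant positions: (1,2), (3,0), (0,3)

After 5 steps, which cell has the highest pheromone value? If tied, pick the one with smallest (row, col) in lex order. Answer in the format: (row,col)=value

Step 1: ant0:(1,2)->N->(0,2) | ant1:(3,0)->N->(2,0) | ant2:(0,3)->E->(0,4)
  grid max=2 at (0,1)
Step 2: ant0:(0,2)->W->(0,1) | ant1:(2,0)->N->(1,0) | ant2:(0,4)->S->(1,4)
  grid max=3 at (0,1)
Step 3: ant0:(0,1)->E->(0,2) | ant1:(1,0)->S->(2,0) | ant2:(1,4)->N->(0,4)
  grid max=2 at (0,1)
Step 4: ant0:(0,2)->W->(0,1) | ant1:(2,0)->N->(1,0) | ant2:(0,4)->S->(1,4)
  grid max=3 at (0,1)
Step 5: ant0:(0,1)->E->(0,2) | ant1:(1,0)->S->(2,0) | ant2:(1,4)->N->(0,4)
  grid max=2 at (0,1)
Final grid:
  0 2 1 0 1
  1 0 0 0 0
  2 0 0 0 0
  0 0 0 0 0
Max pheromone 2 at (0,1)

Answer: (0,1)=2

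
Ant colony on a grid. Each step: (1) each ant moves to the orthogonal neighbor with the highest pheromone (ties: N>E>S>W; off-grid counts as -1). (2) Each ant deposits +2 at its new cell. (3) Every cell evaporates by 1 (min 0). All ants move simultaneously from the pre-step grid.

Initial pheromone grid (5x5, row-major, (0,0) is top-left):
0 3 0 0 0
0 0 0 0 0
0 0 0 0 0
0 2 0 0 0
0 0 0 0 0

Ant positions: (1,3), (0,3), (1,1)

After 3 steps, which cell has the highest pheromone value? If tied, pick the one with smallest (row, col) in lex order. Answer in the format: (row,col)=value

Answer: (0,1)=4

Derivation:
Step 1: ant0:(1,3)->N->(0,3) | ant1:(0,3)->E->(0,4) | ant2:(1,1)->N->(0,1)
  grid max=4 at (0,1)
Step 2: ant0:(0,3)->E->(0,4) | ant1:(0,4)->W->(0,3) | ant2:(0,1)->E->(0,2)
  grid max=3 at (0,1)
Step 3: ant0:(0,4)->W->(0,3) | ant1:(0,3)->E->(0,4) | ant2:(0,2)->W->(0,1)
  grid max=4 at (0,1)
Final grid:
  0 4 0 3 3
  0 0 0 0 0
  0 0 0 0 0
  0 0 0 0 0
  0 0 0 0 0
Max pheromone 4 at (0,1)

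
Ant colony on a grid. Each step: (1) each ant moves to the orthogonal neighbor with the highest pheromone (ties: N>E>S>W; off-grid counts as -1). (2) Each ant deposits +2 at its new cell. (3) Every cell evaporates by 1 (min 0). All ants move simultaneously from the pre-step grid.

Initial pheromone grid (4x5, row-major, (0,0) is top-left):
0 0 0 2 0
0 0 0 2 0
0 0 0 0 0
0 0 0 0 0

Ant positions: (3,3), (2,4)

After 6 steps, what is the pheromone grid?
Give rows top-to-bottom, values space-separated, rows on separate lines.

After step 1: ants at (2,3),(1,4)
  0 0 0 1 0
  0 0 0 1 1
  0 0 0 1 0
  0 0 0 0 0
After step 2: ants at (1,3),(1,3)
  0 0 0 0 0
  0 0 0 4 0
  0 0 0 0 0
  0 0 0 0 0
After step 3: ants at (0,3),(0,3)
  0 0 0 3 0
  0 0 0 3 0
  0 0 0 0 0
  0 0 0 0 0
After step 4: ants at (1,3),(1,3)
  0 0 0 2 0
  0 0 0 6 0
  0 0 0 0 0
  0 0 0 0 0
After step 5: ants at (0,3),(0,3)
  0 0 0 5 0
  0 0 0 5 0
  0 0 0 0 0
  0 0 0 0 0
After step 6: ants at (1,3),(1,3)
  0 0 0 4 0
  0 0 0 8 0
  0 0 0 0 0
  0 0 0 0 0

0 0 0 4 0
0 0 0 8 0
0 0 0 0 0
0 0 0 0 0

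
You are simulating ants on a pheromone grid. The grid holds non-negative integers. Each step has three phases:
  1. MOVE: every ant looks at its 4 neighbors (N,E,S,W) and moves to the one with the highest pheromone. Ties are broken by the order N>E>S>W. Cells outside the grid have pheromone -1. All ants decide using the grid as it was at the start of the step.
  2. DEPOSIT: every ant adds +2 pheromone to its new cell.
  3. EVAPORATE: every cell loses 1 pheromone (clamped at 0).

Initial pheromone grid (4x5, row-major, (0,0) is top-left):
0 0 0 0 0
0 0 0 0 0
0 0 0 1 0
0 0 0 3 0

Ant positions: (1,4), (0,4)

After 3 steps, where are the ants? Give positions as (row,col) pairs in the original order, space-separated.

Step 1: ant0:(1,4)->N->(0,4) | ant1:(0,4)->S->(1,4)
  grid max=2 at (3,3)
Step 2: ant0:(0,4)->S->(1,4) | ant1:(1,4)->N->(0,4)
  grid max=2 at (0,4)
Step 3: ant0:(1,4)->N->(0,4) | ant1:(0,4)->S->(1,4)
  grid max=3 at (0,4)

(0,4) (1,4)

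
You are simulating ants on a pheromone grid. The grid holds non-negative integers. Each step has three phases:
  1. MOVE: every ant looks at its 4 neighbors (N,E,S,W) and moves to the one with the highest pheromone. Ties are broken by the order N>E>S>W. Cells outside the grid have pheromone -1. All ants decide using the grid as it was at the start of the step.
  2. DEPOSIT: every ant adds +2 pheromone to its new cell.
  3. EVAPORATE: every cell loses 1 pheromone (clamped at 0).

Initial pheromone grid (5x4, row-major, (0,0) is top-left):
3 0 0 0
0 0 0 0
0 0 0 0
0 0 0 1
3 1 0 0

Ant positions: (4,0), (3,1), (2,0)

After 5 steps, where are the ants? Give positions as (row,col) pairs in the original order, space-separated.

Step 1: ant0:(4,0)->E->(4,1) | ant1:(3,1)->S->(4,1) | ant2:(2,0)->N->(1,0)
  grid max=4 at (4,1)
Step 2: ant0:(4,1)->W->(4,0) | ant1:(4,1)->W->(4,0) | ant2:(1,0)->N->(0,0)
  grid max=5 at (4,0)
Step 3: ant0:(4,0)->E->(4,1) | ant1:(4,0)->E->(4,1) | ant2:(0,0)->E->(0,1)
  grid max=6 at (4,1)
Step 4: ant0:(4,1)->W->(4,0) | ant1:(4,1)->W->(4,0) | ant2:(0,1)->W->(0,0)
  grid max=7 at (4,0)
Step 5: ant0:(4,0)->E->(4,1) | ant1:(4,0)->E->(4,1) | ant2:(0,0)->E->(0,1)
  grid max=8 at (4,1)

(4,1) (4,1) (0,1)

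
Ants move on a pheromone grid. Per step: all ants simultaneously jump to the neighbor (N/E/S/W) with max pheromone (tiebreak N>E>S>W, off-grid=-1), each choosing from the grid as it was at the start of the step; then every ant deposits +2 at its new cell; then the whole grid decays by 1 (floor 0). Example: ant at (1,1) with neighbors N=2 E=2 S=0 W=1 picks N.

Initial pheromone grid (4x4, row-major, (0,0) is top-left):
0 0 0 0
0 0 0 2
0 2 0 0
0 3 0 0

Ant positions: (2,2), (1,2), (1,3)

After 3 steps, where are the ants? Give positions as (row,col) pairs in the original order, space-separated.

Step 1: ant0:(2,2)->W->(2,1) | ant1:(1,2)->E->(1,3) | ant2:(1,3)->N->(0,3)
  grid max=3 at (1,3)
Step 2: ant0:(2,1)->S->(3,1) | ant1:(1,3)->N->(0,3) | ant2:(0,3)->S->(1,3)
  grid max=4 at (1,3)
Step 3: ant0:(3,1)->N->(2,1) | ant1:(0,3)->S->(1,3) | ant2:(1,3)->N->(0,3)
  grid max=5 at (1,3)

(2,1) (1,3) (0,3)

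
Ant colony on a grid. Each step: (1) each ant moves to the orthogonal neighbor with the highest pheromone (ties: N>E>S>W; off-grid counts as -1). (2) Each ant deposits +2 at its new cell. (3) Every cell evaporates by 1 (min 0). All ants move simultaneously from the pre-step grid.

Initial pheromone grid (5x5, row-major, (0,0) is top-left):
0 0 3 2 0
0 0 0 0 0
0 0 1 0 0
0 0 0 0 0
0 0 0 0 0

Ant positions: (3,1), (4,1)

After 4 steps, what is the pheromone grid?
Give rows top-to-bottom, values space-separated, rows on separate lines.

After step 1: ants at (2,1),(3,1)
  0 0 2 1 0
  0 0 0 0 0
  0 1 0 0 0
  0 1 0 0 0
  0 0 0 0 0
After step 2: ants at (3,1),(2,1)
  0 0 1 0 0
  0 0 0 0 0
  0 2 0 0 0
  0 2 0 0 0
  0 0 0 0 0
After step 3: ants at (2,1),(3,1)
  0 0 0 0 0
  0 0 0 0 0
  0 3 0 0 0
  0 3 0 0 0
  0 0 0 0 0
After step 4: ants at (3,1),(2,1)
  0 0 0 0 0
  0 0 0 0 0
  0 4 0 0 0
  0 4 0 0 0
  0 0 0 0 0

0 0 0 0 0
0 0 0 0 0
0 4 0 0 0
0 4 0 0 0
0 0 0 0 0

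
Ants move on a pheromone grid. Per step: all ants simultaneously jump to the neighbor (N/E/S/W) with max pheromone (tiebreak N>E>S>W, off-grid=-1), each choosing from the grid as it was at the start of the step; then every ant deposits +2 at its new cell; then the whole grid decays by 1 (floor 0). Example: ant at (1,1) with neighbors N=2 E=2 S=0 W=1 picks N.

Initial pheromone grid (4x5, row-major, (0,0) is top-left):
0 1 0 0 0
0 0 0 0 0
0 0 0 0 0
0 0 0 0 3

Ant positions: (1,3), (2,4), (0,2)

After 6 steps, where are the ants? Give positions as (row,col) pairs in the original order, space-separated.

Step 1: ant0:(1,3)->N->(0,3) | ant1:(2,4)->S->(3,4) | ant2:(0,2)->W->(0,1)
  grid max=4 at (3,4)
Step 2: ant0:(0,3)->E->(0,4) | ant1:(3,4)->N->(2,4) | ant2:(0,1)->E->(0,2)
  grid max=3 at (3,4)
Step 3: ant0:(0,4)->S->(1,4) | ant1:(2,4)->S->(3,4) | ant2:(0,2)->W->(0,1)
  grid max=4 at (3,4)
Step 4: ant0:(1,4)->N->(0,4) | ant1:(3,4)->N->(2,4) | ant2:(0,1)->E->(0,2)
  grid max=3 at (3,4)
Step 5: ant0:(0,4)->S->(1,4) | ant1:(2,4)->S->(3,4) | ant2:(0,2)->W->(0,1)
  grid max=4 at (3,4)
Step 6: ant0:(1,4)->N->(0,4) | ant1:(3,4)->N->(2,4) | ant2:(0,1)->E->(0,2)
  grid max=3 at (3,4)

(0,4) (2,4) (0,2)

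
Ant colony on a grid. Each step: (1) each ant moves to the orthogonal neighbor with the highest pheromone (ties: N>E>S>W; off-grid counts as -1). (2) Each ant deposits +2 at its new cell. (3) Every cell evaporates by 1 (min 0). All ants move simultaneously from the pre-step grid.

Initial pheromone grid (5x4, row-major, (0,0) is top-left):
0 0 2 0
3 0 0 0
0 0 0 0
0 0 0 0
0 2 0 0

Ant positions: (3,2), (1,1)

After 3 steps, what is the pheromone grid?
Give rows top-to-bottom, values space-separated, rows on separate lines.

After step 1: ants at (2,2),(1,0)
  0 0 1 0
  4 0 0 0
  0 0 1 0
  0 0 0 0
  0 1 0 0
After step 2: ants at (1,2),(0,0)
  1 0 0 0
  3 0 1 0
  0 0 0 0
  0 0 0 0
  0 0 0 0
After step 3: ants at (0,2),(1,0)
  0 0 1 0
  4 0 0 0
  0 0 0 0
  0 0 0 0
  0 0 0 0

0 0 1 0
4 0 0 0
0 0 0 0
0 0 0 0
0 0 0 0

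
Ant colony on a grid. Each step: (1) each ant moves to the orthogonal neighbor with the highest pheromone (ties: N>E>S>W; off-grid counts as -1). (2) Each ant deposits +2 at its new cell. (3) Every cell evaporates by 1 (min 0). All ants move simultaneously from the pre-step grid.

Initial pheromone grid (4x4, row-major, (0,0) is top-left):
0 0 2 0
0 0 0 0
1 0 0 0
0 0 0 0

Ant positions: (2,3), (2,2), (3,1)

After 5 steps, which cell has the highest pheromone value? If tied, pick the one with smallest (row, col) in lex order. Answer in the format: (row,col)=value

Answer: (1,2)=9

Derivation:
Step 1: ant0:(2,3)->N->(1,3) | ant1:(2,2)->N->(1,2) | ant2:(3,1)->N->(2,1)
  grid max=1 at (0,2)
Step 2: ant0:(1,3)->W->(1,2) | ant1:(1,2)->N->(0,2) | ant2:(2,1)->N->(1,1)
  grid max=2 at (0,2)
Step 3: ant0:(1,2)->N->(0,2) | ant1:(0,2)->S->(1,2) | ant2:(1,1)->E->(1,2)
  grid max=5 at (1,2)
Step 4: ant0:(0,2)->S->(1,2) | ant1:(1,2)->N->(0,2) | ant2:(1,2)->N->(0,2)
  grid max=6 at (0,2)
Step 5: ant0:(1,2)->N->(0,2) | ant1:(0,2)->S->(1,2) | ant2:(0,2)->S->(1,2)
  grid max=9 at (1,2)
Final grid:
  0 0 7 0
  0 0 9 0
  0 0 0 0
  0 0 0 0
Max pheromone 9 at (1,2)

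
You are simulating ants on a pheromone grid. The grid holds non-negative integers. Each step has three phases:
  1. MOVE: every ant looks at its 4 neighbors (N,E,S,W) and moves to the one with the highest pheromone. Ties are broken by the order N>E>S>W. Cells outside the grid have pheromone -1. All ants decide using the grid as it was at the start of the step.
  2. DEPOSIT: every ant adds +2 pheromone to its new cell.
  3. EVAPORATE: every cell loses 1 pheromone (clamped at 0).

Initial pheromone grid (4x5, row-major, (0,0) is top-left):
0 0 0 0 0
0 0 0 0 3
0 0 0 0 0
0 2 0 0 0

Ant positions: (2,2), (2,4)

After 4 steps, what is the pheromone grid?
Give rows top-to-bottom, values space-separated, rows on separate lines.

After step 1: ants at (1,2),(1,4)
  0 0 0 0 0
  0 0 1 0 4
  0 0 0 0 0
  0 1 0 0 0
After step 2: ants at (0,2),(0,4)
  0 0 1 0 1
  0 0 0 0 3
  0 0 0 0 0
  0 0 0 0 0
After step 3: ants at (0,3),(1,4)
  0 0 0 1 0
  0 0 0 0 4
  0 0 0 0 0
  0 0 0 0 0
After step 4: ants at (0,4),(0,4)
  0 0 0 0 3
  0 0 0 0 3
  0 0 0 0 0
  0 0 0 0 0

0 0 0 0 3
0 0 0 0 3
0 0 0 0 0
0 0 0 0 0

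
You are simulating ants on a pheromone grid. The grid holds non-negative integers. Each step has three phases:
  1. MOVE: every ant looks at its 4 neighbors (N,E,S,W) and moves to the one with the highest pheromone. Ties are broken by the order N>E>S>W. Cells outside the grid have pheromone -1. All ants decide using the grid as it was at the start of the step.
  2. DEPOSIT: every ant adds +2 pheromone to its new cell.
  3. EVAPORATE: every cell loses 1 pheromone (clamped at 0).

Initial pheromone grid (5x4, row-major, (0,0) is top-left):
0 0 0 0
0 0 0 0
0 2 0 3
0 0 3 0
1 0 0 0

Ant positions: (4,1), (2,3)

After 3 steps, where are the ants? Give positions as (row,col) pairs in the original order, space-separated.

Step 1: ant0:(4,1)->W->(4,0) | ant1:(2,3)->N->(1,3)
  grid max=2 at (2,3)
Step 2: ant0:(4,0)->N->(3,0) | ant1:(1,3)->S->(2,3)
  grid max=3 at (2,3)
Step 3: ant0:(3,0)->S->(4,0) | ant1:(2,3)->N->(1,3)
  grid max=2 at (2,3)

(4,0) (1,3)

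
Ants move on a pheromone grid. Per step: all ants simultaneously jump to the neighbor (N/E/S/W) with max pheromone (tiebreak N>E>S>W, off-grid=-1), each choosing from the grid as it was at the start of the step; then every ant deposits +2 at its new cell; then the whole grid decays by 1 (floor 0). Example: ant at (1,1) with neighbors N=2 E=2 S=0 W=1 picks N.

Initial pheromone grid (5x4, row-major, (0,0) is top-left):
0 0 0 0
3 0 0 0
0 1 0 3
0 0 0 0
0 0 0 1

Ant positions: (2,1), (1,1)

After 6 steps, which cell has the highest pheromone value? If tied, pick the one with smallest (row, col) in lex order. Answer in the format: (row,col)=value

Step 1: ant0:(2,1)->N->(1,1) | ant1:(1,1)->W->(1,0)
  grid max=4 at (1,0)
Step 2: ant0:(1,1)->W->(1,0) | ant1:(1,0)->E->(1,1)
  grid max=5 at (1,0)
Step 3: ant0:(1,0)->E->(1,1) | ant1:(1,1)->W->(1,0)
  grid max=6 at (1,0)
Step 4: ant0:(1,1)->W->(1,0) | ant1:(1,0)->E->(1,1)
  grid max=7 at (1,0)
Step 5: ant0:(1,0)->E->(1,1) | ant1:(1,1)->W->(1,0)
  grid max=8 at (1,0)
Step 6: ant0:(1,1)->W->(1,0) | ant1:(1,0)->E->(1,1)
  grid max=9 at (1,0)
Final grid:
  0 0 0 0
  9 6 0 0
  0 0 0 0
  0 0 0 0
  0 0 0 0
Max pheromone 9 at (1,0)

Answer: (1,0)=9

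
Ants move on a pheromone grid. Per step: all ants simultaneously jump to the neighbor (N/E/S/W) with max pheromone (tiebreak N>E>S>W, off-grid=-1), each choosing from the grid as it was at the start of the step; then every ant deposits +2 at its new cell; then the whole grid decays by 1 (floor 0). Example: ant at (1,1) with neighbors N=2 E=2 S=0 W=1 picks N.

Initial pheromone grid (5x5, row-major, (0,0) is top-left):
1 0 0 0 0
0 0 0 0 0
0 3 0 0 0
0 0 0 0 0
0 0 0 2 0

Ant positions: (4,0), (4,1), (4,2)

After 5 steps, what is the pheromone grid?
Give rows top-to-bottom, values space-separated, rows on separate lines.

After step 1: ants at (3,0),(3,1),(4,3)
  0 0 0 0 0
  0 0 0 0 0
  0 2 0 0 0
  1 1 0 0 0
  0 0 0 3 0
After step 2: ants at (3,1),(2,1),(3,3)
  0 0 0 0 0
  0 0 0 0 0
  0 3 0 0 0
  0 2 0 1 0
  0 0 0 2 0
After step 3: ants at (2,1),(3,1),(4,3)
  0 0 0 0 0
  0 0 0 0 0
  0 4 0 0 0
  0 3 0 0 0
  0 0 0 3 0
After step 4: ants at (3,1),(2,1),(3,3)
  0 0 0 0 0
  0 0 0 0 0
  0 5 0 0 0
  0 4 0 1 0
  0 0 0 2 0
After step 5: ants at (2,1),(3,1),(4,3)
  0 0 0 0 0
  0 0 0 0 0
  0 6 0 0 0
  0 5 0 0 0
  0 0 0 3 0

0 0 0 0 0
0 0 0 0 0
0 6 0 0 0
0 5 0 0 0
0 0 0 3 0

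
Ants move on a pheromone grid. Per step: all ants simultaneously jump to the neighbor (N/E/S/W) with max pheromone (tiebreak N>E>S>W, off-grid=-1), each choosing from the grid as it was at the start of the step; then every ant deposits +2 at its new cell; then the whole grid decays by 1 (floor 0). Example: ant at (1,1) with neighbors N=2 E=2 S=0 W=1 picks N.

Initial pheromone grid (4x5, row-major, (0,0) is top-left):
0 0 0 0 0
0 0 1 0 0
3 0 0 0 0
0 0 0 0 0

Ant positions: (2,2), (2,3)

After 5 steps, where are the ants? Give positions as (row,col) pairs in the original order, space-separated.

Step 1: ant0:(2,2)->N->(1,2) | ant1:(2,3)->N->(1,3)
  grid max=2 at (1,2)
Step 2: ant0:(1,2)->E->(1,3) | ant1:(1,3)->W->(1,2)
  grid max=3 at (1,2)
Step 3: ant0:(1,3)->W->(1,2) | ant1:(1,2)->E->(1,3)
  grid max=4 at (1,2)
Step 4: ant0:(1,2)->E->(1,3) | ant1:(1,3)->W->(1,2)
  grid max=5 at (1,2)
Step 5: ant0:(1,3)->W->(1,2) | ant1:(1,2)->E->(1,3)
  grid max=6 at (1,2)

(1,2) (1,3)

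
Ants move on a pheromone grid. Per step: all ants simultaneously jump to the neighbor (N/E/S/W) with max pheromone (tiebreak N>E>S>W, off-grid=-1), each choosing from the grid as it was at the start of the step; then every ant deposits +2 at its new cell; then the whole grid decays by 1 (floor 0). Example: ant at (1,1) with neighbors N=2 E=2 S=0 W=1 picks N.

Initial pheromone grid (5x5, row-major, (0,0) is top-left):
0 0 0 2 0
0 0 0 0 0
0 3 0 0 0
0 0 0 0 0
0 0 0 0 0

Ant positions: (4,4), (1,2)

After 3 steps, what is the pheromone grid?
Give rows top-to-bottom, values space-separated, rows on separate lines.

After step 1: ants at (3,4),(0,2)
  0 0 1 1 0
  0 0 0 0 0
  0 2 0 0 0
  0 0 0 0 1
  0 0 0 0 0
After step 2: ants at (2,4),(0,3)
  0 0 0 2 0
  0 0 0 0 0
  0 1 0 0 1
  0 0 0 0 0
  0 0 0 0 0
After step 3: ants at (1,4),(0,4)
  0 0 0 1 1
  0 0 0 0 1
  0 0 0 0 0
  0 0 0 0 0
  0 0 0 0 0

0 0 0 1 1
0 0 0 0 1
0 0 0 0 0
0 0 0 0 0
0 0 0 0 0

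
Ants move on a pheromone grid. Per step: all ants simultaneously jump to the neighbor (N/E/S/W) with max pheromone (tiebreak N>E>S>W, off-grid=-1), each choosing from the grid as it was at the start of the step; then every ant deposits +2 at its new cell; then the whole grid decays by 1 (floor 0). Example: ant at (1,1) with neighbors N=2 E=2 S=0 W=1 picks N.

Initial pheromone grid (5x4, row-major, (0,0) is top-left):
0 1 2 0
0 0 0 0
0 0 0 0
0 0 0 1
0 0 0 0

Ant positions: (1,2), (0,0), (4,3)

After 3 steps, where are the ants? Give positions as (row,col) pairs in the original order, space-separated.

Step 1: ant0:(1,2)->N->(0,2) | ant1:(0,0)->E->(0,1) | ant2:(4,3)->N->(3,3)
  grid max=3 at (0,2)
Step 2: ant0:(0,2)->W->(0,1) | ant1:(0,1)->E->(0,2) | ant2:(3,3)->N->(2,3)
  grid max=4 at (0,2)
Step 3: ant0:(0,1)->E->(0,2) | ant1:(0,2)->W->(0,1) | ant2:(2,3)->S->(3,3)
  grid max=5 at (0,2)

(0,2) (0,1) (3,3)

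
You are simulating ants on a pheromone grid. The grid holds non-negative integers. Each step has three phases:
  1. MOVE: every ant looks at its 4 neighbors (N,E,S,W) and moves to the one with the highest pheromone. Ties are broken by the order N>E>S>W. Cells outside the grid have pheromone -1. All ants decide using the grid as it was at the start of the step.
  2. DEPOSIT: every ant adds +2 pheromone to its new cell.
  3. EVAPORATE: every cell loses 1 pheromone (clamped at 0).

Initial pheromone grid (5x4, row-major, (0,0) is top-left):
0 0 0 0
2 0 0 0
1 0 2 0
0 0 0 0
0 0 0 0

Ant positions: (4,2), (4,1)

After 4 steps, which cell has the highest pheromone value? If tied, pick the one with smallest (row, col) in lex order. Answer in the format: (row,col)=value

Answer: (2,2)=4

Derivation:
Step 1: ant0:(4,2)->N->(3,2) | ant1:(4,1)->N->(3,1)
  grid max=1 at (1,0)
Step 2: ant0:(3,2)->N->(2,2) | ant1:(3,1)->E->(3,2)
  grid max=2 at (2,2)
Step 3: ant0:(2,2)->S->(3,2) | ant1:(3,2)->N->(2,2)
  grid max=3 at (2,2)
Step 4: ant0:(3,2)->N->(2,2) | ant1:(2,2)->S->(3,2)
  grid max=4 at (2,2)
Final grid:
  0 0 0 0
  0 0 0 0
  0 0 4 0
  0 0 4 0
  0 0 0 0
Max pheromone 4 at (2,2)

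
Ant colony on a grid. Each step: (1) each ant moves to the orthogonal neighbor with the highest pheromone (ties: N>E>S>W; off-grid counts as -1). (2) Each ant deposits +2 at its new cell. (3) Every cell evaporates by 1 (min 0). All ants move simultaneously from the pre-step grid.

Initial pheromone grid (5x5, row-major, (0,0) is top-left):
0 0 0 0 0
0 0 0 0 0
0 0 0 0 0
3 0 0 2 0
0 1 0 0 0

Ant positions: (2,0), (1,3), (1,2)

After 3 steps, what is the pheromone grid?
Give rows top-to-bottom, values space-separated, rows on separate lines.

After step 1: ants at (3,0),(0,3),(0,2)
  0 0 1 1 0
  0 0 0 0 0
  0 0 0 0 0
  4 0 0 1 0
  0 0 0 0 0
After step 2: ants at (2,0),(0,2),(0,3)
  0 0 2 2 0
  0 0 0 0 0
  1 0 0 0 0
  3 0 0 0 0
  0 0 0 0 0
After step 3: ants at (3,0),(0,3),(0,2)
  0 0 3 3 0
  0 0 0 0 0
  0 0 0 0 0
  4 0 0 0 0
  0 0 0 0 0

0 0 3 3 0
0 0 0 0 0
0 0 0 0 0
4 0 0 0 0
0 0 0 0 0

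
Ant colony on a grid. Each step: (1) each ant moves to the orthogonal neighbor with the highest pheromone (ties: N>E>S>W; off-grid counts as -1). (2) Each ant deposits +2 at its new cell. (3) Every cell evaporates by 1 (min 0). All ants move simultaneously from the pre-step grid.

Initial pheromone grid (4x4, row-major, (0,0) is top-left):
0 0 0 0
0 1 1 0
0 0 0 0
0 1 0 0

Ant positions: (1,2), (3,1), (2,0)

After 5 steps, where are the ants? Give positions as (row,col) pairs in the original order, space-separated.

Step 1: ant0:(1,2)->W->(1,1) | ant1:(3,1)->N->(2,1) | ant2:(2,0)->N->(1,0)
  grid max=2 at (1,1)
Step 2: ant0:(1,1)->S->(2,1) | ant1:(2,1)->N->(1,1) | ant2:(1,0)->E->(1,1)
  grid max=5 at (1,1)
Step 3: ant0:(2,1)->N->(1,1) | ant1:(1,1)->S->(2,1) | ant2:(1,1)->S->(2,1)
  grid max=6 at (1,1)
Step 4: ant0:(1,1)->S->(2,1) | ant1:(2,1)->N->(1,1) | ant2:(2,1)->N->(1,1)
  grid max=9 at (1,1)
Step 5: ant0:(2,1)->N->(1,1) | ant1:(1,1)->S->(2,1) | ant2:(1,1)->S->(2,1)
  grid max=10 at (1,1)

(1,1) (2,1) (2,1)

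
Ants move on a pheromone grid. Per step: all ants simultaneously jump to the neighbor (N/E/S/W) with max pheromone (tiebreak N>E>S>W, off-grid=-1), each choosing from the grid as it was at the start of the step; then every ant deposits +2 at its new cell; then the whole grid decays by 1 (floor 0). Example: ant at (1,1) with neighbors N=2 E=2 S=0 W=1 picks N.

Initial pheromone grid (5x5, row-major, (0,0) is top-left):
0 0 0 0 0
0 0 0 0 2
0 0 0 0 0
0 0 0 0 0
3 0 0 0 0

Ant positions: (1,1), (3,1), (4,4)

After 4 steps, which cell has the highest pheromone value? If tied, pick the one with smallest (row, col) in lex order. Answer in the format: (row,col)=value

Answer: (0,4)=3

Derivation:
Step 1: ant0:(1,1)->N->(0,1) | ant1:(3,1)->N->(2,1) | ant2:(4,4)->N->(3,4)
  grid max=2 at (4,0)
Step 2: ant0:(0,1)->E->(0,2) | ant1:(2,1)->N->(1,1) | ant2:(3,4)->N->(2,4)
  grid max=1 at (0,2)
Step 3: ant0:(0,2)->E->(0,3) | ant1:(1,1)->N->(0,1) | ant2:(2,4)->N->(1,4)
  grid max=1 at (0,1)
Step 4: ant0:(0,3)->E->(0,4) | ant1:(0,1)->E->(0,2) | ant2:(1,4)->N->(0,4)
  grid max=3 at (0,4)
Final grid:
  0 0 1 0 3
  0 0 0 0 0
  0 0 0 0 0
  0 0 0 0 0
  0 0 0 0 0
Max pheromone 3 at (0,4)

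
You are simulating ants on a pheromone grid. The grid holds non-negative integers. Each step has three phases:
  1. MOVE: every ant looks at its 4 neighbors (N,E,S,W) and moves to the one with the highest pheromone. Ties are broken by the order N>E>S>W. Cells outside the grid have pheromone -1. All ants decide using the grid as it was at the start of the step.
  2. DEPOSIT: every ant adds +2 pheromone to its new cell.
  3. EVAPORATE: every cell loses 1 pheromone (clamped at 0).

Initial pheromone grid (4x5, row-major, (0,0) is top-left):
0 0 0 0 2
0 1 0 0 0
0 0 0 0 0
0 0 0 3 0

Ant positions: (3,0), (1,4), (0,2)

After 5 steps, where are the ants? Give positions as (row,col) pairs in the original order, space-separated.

Step 1: ant0:(3,0)->N->(2,0) | ant1:(1,4)->N->(0,4) | ant2:(0,2)->E->(0,3)
  grid max=3 at (0,4)
Step 2: ant0:(2,0)->N->(1,0) | ant1:(0,4)->W->(0,3) | ant2:(0,3)->E->(0,4)
  grid max=4 at (0,4)
Step 3: ant0:(1,0)->N->(0,0) | ant1:(0,3)->E->(0,4) | ant2:(0,4)->W->(0,3)
  grid max=5 at (0,4)
Step 4: ant0:(0,0)->E->(0,1) | ant1:(0,4)->W->(0,3) | ant2:(0,3)->E->(0,4)
  grid max=6 at (0,4)
Step 5: ant0:(0,1)->E->(0,2) | ant1:(0,3)->E->(0,4) | ant2:(0,4)->W->(0,3)
  grid max=7 at (0,4)

(0,2) (0,4) (0,3)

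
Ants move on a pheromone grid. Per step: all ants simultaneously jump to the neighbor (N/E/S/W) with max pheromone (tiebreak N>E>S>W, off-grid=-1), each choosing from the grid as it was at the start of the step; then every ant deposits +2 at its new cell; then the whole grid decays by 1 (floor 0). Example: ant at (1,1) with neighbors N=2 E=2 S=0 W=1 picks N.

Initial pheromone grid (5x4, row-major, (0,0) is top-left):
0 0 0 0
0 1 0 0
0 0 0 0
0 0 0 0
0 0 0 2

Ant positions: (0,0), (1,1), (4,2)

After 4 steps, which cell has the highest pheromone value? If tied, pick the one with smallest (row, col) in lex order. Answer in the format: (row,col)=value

Answer: (0,2)=5

Derivation:
Step 1: ant0:(0,0)->E->(0,1) | ant1:(1,1)->N->(0,1) | ant2:(4,2)->E->(4,3)
  grid max=3 at (0,1)
Step 2: ant0:(0,1)->E->(0,2) | ant1:(0,1)->E->(0,2) | ant2:(4,3)->N->(3,3)
  grid max=3 at (0,2)
Step 3: ant0:(0,2)->W->(0,1) | ant1:(0,2)->W->(0,1) | ant2:(3,3)->S->(4,3)
  grid max=5 at (0,1)
Step 4: ant0:(0,1)->E->(0,2) | ant1:(0,1)->E->(0,2) | ant2:(4,3)->N->(3,3)
  grid max=5 at (0,2)
Final grid:
  0 4 5 0
  0 0 0 0
  0 0 0 0
  0 0 0 1
  0 0 0 2
Max pheromone 5 at (0,2)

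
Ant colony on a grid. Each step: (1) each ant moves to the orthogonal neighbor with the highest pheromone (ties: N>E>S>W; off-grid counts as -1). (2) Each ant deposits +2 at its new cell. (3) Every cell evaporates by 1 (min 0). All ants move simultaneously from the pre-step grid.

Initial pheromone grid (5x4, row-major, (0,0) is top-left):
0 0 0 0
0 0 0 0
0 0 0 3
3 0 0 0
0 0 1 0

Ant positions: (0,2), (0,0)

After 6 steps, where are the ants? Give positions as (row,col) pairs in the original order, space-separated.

Step 1: ant0:(0,2)->E->(0,3) | ant1:(0,0)->E->(0,1)
  grid max=2 at (2,3)
Step 2: ant0:(0,3)->S->(1,3) | ant1:(0,1)->E->(0,2)
  grid max=1 at (0,2)
Step 3: ant0:(1,3)->S->(2,3) | ant1:(0,2)->E->(0,3)
  grid max=2 at (2,3)
Step 4: ant0:(2,3)->N->(1,3) | ant1:(0,3)->S->(1,3)
  grid max=3 at (1,3)
Step 5: ant0:(1,3)->S->(2,3) | ant1:(1,3)->S->(2,3)
  grid max=4 at (2,3)
Step 6: ant0:(2,3)->N->(1,3) | ant1:(2,3)->N->(1,3)
  grid max=5 at (1,3)

(1,3) (1,3)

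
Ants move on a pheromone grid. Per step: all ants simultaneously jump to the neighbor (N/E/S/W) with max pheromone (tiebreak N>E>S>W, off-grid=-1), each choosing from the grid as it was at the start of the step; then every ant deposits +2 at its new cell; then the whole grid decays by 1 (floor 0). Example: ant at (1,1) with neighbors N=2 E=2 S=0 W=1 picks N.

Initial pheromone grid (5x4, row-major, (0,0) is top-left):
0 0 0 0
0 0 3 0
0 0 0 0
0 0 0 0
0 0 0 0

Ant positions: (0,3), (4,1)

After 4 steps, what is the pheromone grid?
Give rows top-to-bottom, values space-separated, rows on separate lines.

After step 1: ants at (1,3),(3,1)
  0 0 0 0
  0 0 2 1
  0 0 0 0
  0 1 0 0
  0 0 0 0
After step 2: ants at (1,2),(2,1)
  0 0 0 0
  0 0 3 0
  0 1 0 0
  0 0 0 0
  0 0 0 0
After step 3: ants at (0,2),(1,1)
  0 0 1 0
  0 1 2 0
  0 0 0 0
  0 0 0 0
  0 0 0 0
After step 4: ants at (1,2),(1,2)
  0 0 0 0
  0 0 5 0
  0 0 0 0
  0 0 0 0
  0 0 0 0

0 0 0 0
0 0 5 0
0 0 0 0
0 0 0 0
0 0 0 0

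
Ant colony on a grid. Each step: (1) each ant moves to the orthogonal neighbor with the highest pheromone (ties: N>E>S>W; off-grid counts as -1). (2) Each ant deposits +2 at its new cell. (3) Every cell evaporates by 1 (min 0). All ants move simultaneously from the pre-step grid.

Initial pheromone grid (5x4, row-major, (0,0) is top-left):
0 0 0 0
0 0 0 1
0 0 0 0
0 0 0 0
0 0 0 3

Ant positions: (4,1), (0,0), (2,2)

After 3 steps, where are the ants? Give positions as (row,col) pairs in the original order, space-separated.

Step 1: ant0:(4,1)->N->(3,1) | ant1:(0,0)->E->(0,1) | ant2:(2,2)->N->(1,2)
  grid max=2 at (4,3)
Step 2: ant0:(3,1)->N->(2,1) | ant1:(0,1)->E->(0,2) | ant2:(1,2)->N->(0,2)
  grid max=3 at (0,2)
Step 3: ant0:(2,1)->N->(1,1) | ant1:(0,2)->E->(0,3) | ant2:(0,2)->E->(0,3)
  grid max=3 at (0,3)

(1,1) (0,3) (0,3)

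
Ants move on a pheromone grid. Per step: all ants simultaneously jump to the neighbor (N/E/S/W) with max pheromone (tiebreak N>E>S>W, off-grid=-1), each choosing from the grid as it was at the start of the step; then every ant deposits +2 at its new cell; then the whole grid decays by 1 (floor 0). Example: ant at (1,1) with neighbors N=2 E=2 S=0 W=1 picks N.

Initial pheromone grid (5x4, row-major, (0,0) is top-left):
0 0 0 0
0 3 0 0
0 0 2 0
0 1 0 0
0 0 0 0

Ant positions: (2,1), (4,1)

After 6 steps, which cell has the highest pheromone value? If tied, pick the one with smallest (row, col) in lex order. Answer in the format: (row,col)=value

Answer: (1,1)=7

Derivation:
Step 1: ant0:(2,1)->N->(1,1) | ant1:(4,1)->N->(3,1)
  grid max=4 at (1,1)
Step 2: ant0:(1,1)->N->(0,1) | ant1:(3,1)->N->(2,1)
  grid max=3 at (1,1)
Step 3: ant0:(0,1)->S->(1,1) | ant1:(2,1)->N->(1,1)
  grid max=6 at (1,1)
Step 4: ant0:(1,1)->N->(0,1) | ant1:(1,1)->N->(0,1)
  grid max=5 at (1,1)
Step 5: ant0:(0,1)->S->(1,1) | ant1:(0,1)->S->(1,1)
  grid max=8 at (1,1)
Step 6: ant0:(1,1)->N->(0,1) | ant1:(1,1)->N->(0,1)
  grid max=7 at (1,1)
Final grid:
  0 5 0 0
  0 7 0 0
  0 0 0 0
  0 0 0 0
  0 0 0 0
Max pheromone 7 at (1,1)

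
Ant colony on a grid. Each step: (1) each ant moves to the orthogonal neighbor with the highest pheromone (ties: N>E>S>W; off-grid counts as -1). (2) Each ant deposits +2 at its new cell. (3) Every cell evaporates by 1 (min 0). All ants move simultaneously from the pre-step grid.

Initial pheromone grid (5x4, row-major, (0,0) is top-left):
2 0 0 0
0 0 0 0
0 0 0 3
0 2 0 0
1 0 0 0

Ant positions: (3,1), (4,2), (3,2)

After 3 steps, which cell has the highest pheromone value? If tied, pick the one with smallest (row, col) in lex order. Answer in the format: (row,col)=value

Step 1: ant0:(3,1)->N->(2,1) | ant1:(4,2)->N->(3,2) | ant2:(3,2)->W->(3,1)
  grid max=3 at (3,1)
Step 2: ant0:(2,1)->S->(3,1) | ant1:(3,2)->W->(3,1) | ant2:(3,1)->N->(2,1)
  grid max=6 at (3,1)
Step 3: ant0:(3,1)->N->(2,1) | ant1:(3,1)->N->(2,1) | ant2:(2,1)->S->(3,1)
  grid max=7 at (3,1)
Final grid:
  0 0 0 0
  0 0 0 0
  0 5 0 0
  0 7 0 0
  0 0 0 0
Max pheromone 7 at (3,1)

Answer: (3,1)=7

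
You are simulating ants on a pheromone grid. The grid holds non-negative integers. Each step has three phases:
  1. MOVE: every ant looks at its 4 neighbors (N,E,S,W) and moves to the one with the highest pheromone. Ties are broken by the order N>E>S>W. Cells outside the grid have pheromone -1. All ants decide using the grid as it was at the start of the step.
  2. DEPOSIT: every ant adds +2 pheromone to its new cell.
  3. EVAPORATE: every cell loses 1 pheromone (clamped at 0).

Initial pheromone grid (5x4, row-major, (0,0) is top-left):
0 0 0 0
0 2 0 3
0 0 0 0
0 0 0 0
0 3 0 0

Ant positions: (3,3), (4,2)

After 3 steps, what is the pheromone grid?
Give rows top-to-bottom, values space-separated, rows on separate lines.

After step 1: ants at (2,3),(4,1)
  0 0 0 0
  0 1 0 2
  0 0 0 1
  0 0 0 0
  0 4 0 0
After step 2: ants at (1,3),(3,1)
  0 0 0 0
  0 0 0 3
  0 0 0 0
  0 1 0 0
  0 3 0 0
After step 3: ants at (0,3),(4,1)
  0 0 0 1
  0 0 0 2
  0 0 0 0
  0 0 0 0
  0 4 0 0

0 0 0 1
0 0 0 2
0 0 0 0
0 0 0 0
0 4 0 0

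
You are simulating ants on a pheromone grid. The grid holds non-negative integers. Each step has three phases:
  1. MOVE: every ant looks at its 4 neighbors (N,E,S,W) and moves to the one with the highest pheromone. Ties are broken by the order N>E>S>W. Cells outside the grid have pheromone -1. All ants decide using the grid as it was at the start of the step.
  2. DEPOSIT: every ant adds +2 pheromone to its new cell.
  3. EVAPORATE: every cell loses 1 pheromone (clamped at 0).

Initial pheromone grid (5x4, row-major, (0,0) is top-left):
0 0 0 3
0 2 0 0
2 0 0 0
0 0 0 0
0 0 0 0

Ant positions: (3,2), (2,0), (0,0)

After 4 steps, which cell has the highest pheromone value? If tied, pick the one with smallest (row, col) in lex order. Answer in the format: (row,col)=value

Answer: (1,1)=8

Derivation:
Step 1: ant0:(3,2)->N->(2,2) | ant1:(2,0)->N->(1,0) | ant2:(0,0)->E->(0,1)
  grid max=2 at (0,3)
Step 2: ant0:(2,2)->N->(1,2) | ant1:(1,0)->E->(1,1) | ant2:(0,1)->S->(1,1)
  grid max=4 at (1,1)
Step 3: ant0:(1,2)->W->(1,1) | ant1:(1,1)->E->(1,2) | ant2:(1,1)->E->(1,2)
  grid max=5 at (1,1)
Step 4: ant0:(1,1)->E->(1,2) | ant1:(1,2)->W->(1,1) | ant2:(1,2)->W->(1,1)
  grid max=8 at (1,1)
Final grid:
  0 0 0 0
  0 8 5 0
  0 0 0 0
  0 0 0 0
  0 0 0 0
Max pheromone 8 at (1,1)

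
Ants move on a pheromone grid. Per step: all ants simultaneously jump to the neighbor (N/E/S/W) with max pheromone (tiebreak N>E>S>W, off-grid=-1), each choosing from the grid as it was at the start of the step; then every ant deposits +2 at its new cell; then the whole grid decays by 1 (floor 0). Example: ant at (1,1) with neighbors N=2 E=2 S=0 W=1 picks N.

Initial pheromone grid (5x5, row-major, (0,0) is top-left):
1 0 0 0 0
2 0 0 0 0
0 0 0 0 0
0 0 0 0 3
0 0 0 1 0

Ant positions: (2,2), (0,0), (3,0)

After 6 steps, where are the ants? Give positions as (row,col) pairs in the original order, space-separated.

Step 1: ant0:(2,2)->N->(1,2) | ant1:(0,0)->S->(1,0) | ant2:(3,0)->N->(2,0)
  grid max=3 at (1,0)
Step 2: ant0:(1,2)->N->(0,2) | ant1:(1,0)->S->(2,0) | ant2:(2,0)->N->(1,0)
  grid max=4 at (1,0)
Step 3: ant0:(0,2)->E->(0,3) | ant1:(2,0)->N->(1,0) | ant2:(1,0)->S->(2,0)
  grid max=5 at (1,0)
Step 4: ant0:(0,3)->E->(0,4) | ant1:(1,0)->S->(2,0) | ant2:(2,0)->N->(1,0)
  grid max=6 at (1,0)
Step 5: ant0:(0,4)->S->(1,4) | ant1:(2,0)->N->(1,0) | ant2:(1,0)->S->(2,0)
  grid max=7 at (1,0)
Step 6: ant0:(1,4)->N->(0,4) | ant1:(1,0)->S->(2,0) | ant2:(2,0)->N->(1,0)
  grid max=8 at (1,0)

(0,4) (2,0) (1,0)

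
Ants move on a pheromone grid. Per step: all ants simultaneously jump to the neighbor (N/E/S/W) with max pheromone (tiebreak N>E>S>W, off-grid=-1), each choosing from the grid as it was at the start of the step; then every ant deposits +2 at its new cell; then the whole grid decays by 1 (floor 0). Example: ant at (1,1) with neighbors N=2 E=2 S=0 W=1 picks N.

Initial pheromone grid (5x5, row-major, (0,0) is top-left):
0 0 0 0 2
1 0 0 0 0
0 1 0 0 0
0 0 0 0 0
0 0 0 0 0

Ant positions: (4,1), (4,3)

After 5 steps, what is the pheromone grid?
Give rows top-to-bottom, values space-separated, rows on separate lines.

After step 1: ants at (3,1),(3,3)
  0 0 0 0 1
  0 0 0 0 0
  0 0 0 0 0
  0 1 0 1 0
  0 0 0 0 0
After step 2: ants at (2,1),(2,3)
  0 0 0 0 0
  0 0 0 0 0
  0 1 0 1 0
  0 0 0 0 0
  0 0 0 0 0
After step 3: ants at (1,1),(1,3)
  0 0 0 0 0
  0 1 0 1 0
  0 0 0 0 0
  0 0 0 0 0
  0 0 0 0 0
After step 4: ants at (0,1),(0,3)
  0 1 0 1 0
  0 0 0 0 0
  0 0 0 0 0
  0 0 0 0 0
  0 0 0 0 0
After step 5: ants at (0,2),(0,4)
  0 0 1 0 1
  0 0 0 0 0
  0 0 0 0 0
  0 0 0 0 0
  0 0 0 0 0

0 0 1 0 1
0 0 0 0 0
0 0 0 0 0
0 0 0 0 0
0 0 0 0 0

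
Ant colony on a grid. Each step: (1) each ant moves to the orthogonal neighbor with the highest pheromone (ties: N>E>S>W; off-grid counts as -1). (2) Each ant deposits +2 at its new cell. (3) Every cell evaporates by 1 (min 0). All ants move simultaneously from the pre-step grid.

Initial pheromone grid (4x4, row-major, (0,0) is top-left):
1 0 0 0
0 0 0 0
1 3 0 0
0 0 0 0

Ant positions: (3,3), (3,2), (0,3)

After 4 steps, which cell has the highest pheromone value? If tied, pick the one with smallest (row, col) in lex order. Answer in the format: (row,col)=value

Answer: (1,3)=4

Derivation:
Step 1: ant0:(3,3)->N->(2,3) | ant1:(3,2)->N->(2,2) | ant2:(0,3)->S->(1,3)
  grid max=2 at (2,1)
Step 2: ant0:(2,3)->N->(1,3) | ant1:(2,2)->W->(2,1) | ant2:(1,3)->S->(2,3)
  grid max=3 at (2,1)
Step 3: ant0:(1,3)->S->(2,3) | ant1:(2,1)->N->(1,1) | ant2:(2,3)->N->(1,3)
  grid max=3 at (1,3)
Step 4: ant0:(2,3)->N->(1,3) | ant1:(1,1)->S->(2,1) | ant2:(1,3)->S->(2,3)
  grid max=4 at (1,3)
Final grid:
  0 0 0 0
  0 0 0 4
  0 3 0 4
  0 0 0 0
Max pheromone 4 at (1,3)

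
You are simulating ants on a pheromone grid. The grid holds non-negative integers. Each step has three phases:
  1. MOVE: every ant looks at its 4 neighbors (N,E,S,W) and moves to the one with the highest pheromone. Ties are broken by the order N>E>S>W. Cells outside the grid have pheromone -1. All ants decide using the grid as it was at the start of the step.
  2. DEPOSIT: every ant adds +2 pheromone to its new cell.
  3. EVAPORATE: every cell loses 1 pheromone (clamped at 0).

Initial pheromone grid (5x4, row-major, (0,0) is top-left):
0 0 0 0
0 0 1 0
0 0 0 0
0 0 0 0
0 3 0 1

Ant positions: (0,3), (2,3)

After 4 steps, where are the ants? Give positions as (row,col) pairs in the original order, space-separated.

Step 1: ant0:(0,3)->S->(1,3) | ant1:(2,3)->N->(1,3)
  grid max=3 at (1,3)
Step 2: ant0:(1,3)->N->(0,3) | ant1:(1,3)->N->(0,3)
  grid max=3 at (0,3)
Step 3: ant0:(0,3)->S->(1,3) | ant1:(0,3)->S->(1,3)
  grid max=5 at (1,3)
Step 4: ant0:(1,3)->N->(0,3) | ant1:(1,3)->N->(0,3)
  grid max=5 at (0,3)

(0,3) (0,3)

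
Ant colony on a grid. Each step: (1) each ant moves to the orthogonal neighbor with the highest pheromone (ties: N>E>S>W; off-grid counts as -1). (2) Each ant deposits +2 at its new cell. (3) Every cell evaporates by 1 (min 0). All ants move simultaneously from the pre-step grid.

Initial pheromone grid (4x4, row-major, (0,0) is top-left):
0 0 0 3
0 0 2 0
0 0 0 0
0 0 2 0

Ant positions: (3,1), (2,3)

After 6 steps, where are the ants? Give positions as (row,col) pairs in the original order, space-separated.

Step 1: ant0:(3,1)->E->(3,2) | ant1:(2,3)->N->(1,3)
  grid max=3 at (3,2)
Step 2: ant0:(3,2)->N->(2,2) | ant1:(1,3)->N->(0,3)
  grid max=3 at (0,3)
Step 3: ant0:(2,2)->S->(3,2) | ant1:(0,3)->S->(1,3)
  grid max=3 at (3,2)
Step 4: ant0:(3,2)->N->(2,2) | ant1:(1,3)->N->(0,3)
  grid max=3 at (0,3)
Step 5: ant0:(2,2)->S->(3,2) | ant1:(0,3)->S->(1,3)
  grid max=3 at (3,2)
Step 6: ant0:(3,2)->N->(2,2) | ant1:(1,3)->N->(0,3)
  grid max=3 at (0,3)

(2,2) (0,3)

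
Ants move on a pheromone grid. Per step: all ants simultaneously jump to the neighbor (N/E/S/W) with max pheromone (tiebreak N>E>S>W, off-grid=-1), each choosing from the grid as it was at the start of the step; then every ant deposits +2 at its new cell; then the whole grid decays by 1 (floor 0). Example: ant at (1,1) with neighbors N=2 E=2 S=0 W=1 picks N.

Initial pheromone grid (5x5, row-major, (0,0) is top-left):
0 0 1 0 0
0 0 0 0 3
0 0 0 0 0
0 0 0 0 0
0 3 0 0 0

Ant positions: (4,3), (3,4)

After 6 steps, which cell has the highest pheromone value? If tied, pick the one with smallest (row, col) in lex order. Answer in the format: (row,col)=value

Step 1: ant0:(4,3)->N->(3,3) | ant1:(3,4)->N->(2,4)
  grid max=2 at (1,4)
Step 2: ant0:(3,3)->N->(2,3) | ant1:(2,4)->N->(1,4)
  grid max=3 at (1,4)
Step 3: ant0:(2,3)->N->(1,3) | ant1:(1,4)->N->(0,4)
  grid max=2 at (1,4)
Step 4: ant0:(1,3)->E->(1,4) | ant1:(0,4)->S->(1,4)
  grid max=5 at (1,4)
Step 5: ant0:(1,4)->N->(0,4) | ant1:(1,4)->N->(0,4)
  grid max=4 at (1,4)
Step 6: ant0:(0,4)->S->(1,4) | ant1:(0,4)->S->(1,4)
  grid max=7 at (1,4)
Final grid:
  0 0 0 0 2
  0 0 0 0 7
  0 0 0 0 0
  0 0 0 0 0
  0 0 0 0 0
Max pheromone 7 at (1,4)

Answer: (1,4)=7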